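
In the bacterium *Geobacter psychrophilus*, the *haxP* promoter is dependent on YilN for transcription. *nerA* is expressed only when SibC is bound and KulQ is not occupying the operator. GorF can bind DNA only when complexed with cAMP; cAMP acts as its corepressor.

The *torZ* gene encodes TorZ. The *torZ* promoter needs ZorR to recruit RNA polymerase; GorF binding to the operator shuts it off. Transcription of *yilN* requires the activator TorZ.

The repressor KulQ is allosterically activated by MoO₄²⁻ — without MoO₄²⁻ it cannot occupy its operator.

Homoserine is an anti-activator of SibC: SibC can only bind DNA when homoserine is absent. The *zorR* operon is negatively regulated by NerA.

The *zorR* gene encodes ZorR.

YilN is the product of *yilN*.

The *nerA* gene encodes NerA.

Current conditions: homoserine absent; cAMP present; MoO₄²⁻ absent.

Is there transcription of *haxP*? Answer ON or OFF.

MoO₄²⁻ is absent, so KulQ is inactive.
Homoserine is absent, so SibC is active.
No repressor is bound and SibC is active, so *nerA* is transcribed.
So NerA is produced and active.
With repressor NerA bound, *zorR* is not transcribed.
So ZorR is not produced.
cAMP is present, so GorF is active.
With repressor GorF bound, *torZ* is not transcribed.
So TorZ is not produced.
Required activator TorZ is absent, so *yilN* is not transcribed.
So YilN is not produced.
Required activator YilN is absent, so *haxP* is not transcribed.

OFF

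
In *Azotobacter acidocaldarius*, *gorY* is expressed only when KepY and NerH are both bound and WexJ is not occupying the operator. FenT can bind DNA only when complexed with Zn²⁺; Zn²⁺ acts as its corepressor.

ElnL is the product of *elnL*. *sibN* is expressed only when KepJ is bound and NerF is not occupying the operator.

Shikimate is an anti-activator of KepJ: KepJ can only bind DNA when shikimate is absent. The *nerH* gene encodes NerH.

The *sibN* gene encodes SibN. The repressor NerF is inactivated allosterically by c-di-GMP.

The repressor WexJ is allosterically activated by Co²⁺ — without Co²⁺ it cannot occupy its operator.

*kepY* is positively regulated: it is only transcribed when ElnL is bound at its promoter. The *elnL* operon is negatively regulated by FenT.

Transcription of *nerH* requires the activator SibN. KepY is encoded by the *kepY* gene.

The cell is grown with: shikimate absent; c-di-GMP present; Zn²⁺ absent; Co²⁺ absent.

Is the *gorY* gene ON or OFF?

Zn²⁺ is absent, so FenT is inactive.
With no repressor bound, *elnL* is transcribed.
So ElnL is produced and active.
No repressor is bound and ElnL is active, so *kepY* is transcribed.
So KepY is produced and active.
c-di-GMP is present, so NerF is inactive.
Shikimate is absent, so KepJ is active.
No repressor is bound and KepJ is active, so *sibN* is transcribed.
So SibN is produced and active.
No repressor is bound and SibN is active, so *nerH* is transcribed.
So NerH is produced and active.
Co²⁺ is absent, so WexJ is inactive.
No repressor is bound and KepY and NerH are active, so *gorY* is transcribed.

ON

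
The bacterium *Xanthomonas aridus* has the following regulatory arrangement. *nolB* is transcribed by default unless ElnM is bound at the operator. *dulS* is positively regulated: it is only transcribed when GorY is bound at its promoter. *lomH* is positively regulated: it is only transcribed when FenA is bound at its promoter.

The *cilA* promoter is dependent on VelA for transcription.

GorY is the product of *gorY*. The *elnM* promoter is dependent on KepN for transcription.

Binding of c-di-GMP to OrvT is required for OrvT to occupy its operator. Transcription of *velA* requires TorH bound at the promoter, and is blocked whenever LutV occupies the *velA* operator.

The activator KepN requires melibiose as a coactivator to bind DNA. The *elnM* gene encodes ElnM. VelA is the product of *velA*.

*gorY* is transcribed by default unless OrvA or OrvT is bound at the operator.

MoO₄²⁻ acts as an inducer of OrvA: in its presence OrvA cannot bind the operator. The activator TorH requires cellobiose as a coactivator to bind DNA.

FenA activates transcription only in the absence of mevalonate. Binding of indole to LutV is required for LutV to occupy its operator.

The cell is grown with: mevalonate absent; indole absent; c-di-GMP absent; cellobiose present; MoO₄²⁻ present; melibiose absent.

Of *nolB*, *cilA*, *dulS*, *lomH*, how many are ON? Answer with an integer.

4

Melibiose is absent, so KepN is inactive.
Required activator KepN is absent, so *elnM* is not transcribed.
So ElnM is not produced.
With no repressor bound, *nolB* is transcribed.
→ *nolB* is ON.
Cellobiose is present, so TorH is active.
Indole is absent, so LutV is inactive.
No repressor is bound and TorH is active, so *velA* is transcribed.
So VelA is produced and active.
No repressor is bound and VelA is active, so *cilA* is transcribed.
→ *cilA* is ON.
MoO₄²⁻ is present, so OrvA is inactive.
c-di-GMP is absent, so OrvT is inactive.
With no repressor bound, *gorY* is transcribed.
So GorY is produced and active.
No repressor is bound and GorY is active, so *dulS* is transcribed.
→ *dulS* is ON.
Mevalonate is absent, so FenA is active.
No repressor is bound and FenA is active, so *lomH* is transcribed.
→ *lomH* is ON.
4 of the 4 genes are transcribed.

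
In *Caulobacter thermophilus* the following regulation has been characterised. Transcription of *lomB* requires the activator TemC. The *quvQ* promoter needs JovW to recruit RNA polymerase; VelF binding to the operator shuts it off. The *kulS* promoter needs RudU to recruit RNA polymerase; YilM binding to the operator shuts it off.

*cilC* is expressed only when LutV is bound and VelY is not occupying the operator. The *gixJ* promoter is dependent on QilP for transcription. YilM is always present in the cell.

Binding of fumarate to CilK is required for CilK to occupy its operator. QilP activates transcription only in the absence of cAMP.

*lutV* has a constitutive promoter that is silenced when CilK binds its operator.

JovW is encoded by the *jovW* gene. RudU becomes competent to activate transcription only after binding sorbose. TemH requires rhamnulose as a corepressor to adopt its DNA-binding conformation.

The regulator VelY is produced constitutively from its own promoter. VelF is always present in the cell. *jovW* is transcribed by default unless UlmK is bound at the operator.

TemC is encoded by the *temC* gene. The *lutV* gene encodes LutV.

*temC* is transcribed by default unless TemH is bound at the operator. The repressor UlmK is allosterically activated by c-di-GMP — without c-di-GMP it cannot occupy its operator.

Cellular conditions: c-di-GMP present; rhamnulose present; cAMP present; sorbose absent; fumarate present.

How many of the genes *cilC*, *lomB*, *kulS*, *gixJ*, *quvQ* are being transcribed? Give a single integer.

Fumarate is present, so CilK is active.
With repressor CilK bound, *lutV* is not transcribed.
So LutV is not produced.
VelY is produced constitutively and is active.
With repressor VelY bound, *cilC* is not transcribed.
→ *cilC* is OFF.
Rhamnulose is present, so TemH is active.
With repressor TemH bound, *temC* is not transcribed.
So TemC is not produced.
Required activator TemC is absent, so *lomB* is not transcribed.
→ *lomB* is OFF.
Sorbose is absent, so RudU is inactive.
YilM is produced constitutively and is active.
With repressor YilM bound, *kulS* is not transcribed.
→ *kulS* is OFF.
cAMP is present, so QilP is inactive.
Required activator QilP is absent, so *gixJ* is not transcribed.
→ *gixJ* is OFF.
c-di-GMP is present, so UlmK is active.
With repressor UlmK bound, *jovW* is not transcribed.
So JovW is not produced.
VelF is produced constitutively and is active.
With repressor VelF bound, *quvQ* is not transcribed.
→ *quvQ* is OFF.
0 of the 5 genes are transcribed.

0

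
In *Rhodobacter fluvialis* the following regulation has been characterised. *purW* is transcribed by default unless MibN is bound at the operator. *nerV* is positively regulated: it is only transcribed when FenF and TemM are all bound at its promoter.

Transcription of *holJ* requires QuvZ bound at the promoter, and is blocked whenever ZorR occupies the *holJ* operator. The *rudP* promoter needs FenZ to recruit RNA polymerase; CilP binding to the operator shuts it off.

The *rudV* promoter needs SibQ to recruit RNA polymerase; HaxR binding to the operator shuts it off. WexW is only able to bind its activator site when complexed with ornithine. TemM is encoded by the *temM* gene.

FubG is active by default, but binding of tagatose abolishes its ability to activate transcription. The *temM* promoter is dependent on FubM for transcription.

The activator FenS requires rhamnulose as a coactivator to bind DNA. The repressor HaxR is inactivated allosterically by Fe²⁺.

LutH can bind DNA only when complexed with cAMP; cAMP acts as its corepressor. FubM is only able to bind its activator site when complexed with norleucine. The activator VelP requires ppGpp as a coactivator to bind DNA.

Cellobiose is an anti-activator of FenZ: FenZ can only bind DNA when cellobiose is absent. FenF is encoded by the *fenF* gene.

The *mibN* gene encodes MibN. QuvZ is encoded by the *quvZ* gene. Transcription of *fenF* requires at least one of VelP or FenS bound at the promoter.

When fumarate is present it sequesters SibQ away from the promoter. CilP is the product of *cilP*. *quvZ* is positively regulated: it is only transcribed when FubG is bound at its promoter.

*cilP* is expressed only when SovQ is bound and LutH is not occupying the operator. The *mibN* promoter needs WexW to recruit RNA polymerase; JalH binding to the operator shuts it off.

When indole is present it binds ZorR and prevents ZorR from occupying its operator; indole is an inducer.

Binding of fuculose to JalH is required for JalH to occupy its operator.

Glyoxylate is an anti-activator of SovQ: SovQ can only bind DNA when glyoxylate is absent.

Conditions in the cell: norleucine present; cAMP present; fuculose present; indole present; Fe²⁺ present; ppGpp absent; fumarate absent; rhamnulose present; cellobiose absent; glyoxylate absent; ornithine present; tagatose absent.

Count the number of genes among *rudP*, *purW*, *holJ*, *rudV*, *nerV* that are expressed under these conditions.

5

cAMP is present, so LutH is active.
Glyoxylate is absent, so SovQ is active.
With repressor LutH bound, *cilP* is not transcribed.
So CilP is not produced.
Cellobiose is absent, so FenZ is active.
No repressor is bound and FenZ is active, so *rudP* is transcribed.
→ *rudP* is ON.
Fuculose is present, so JalH is active.
Ornithine is present, so WexW is active.
With repressor JalH bound, *mibN* is not transcribed.
So MibN is not produced.
With no repressor bound, *purW* is transcribed.
→ *purW* is ON.
Indole is present, so ZorR is inactive.
Tagatose is absent, so FubG is active.
No repressor is bound and FubG is active, so *quvZ* is transcribed.
So QuvZ is produced and active.
No repressor is bound and QuvZ is active, so *holJ* is transcribed.
→ *holJ* is ON.
Fe²⁺ is present, so HaxR is inactive.
Fumarate is absent, so SibQ is active.
No repressor is bound and SibQ is active, so *rudV* is transcribed.
→ *rudV* is ON.
ppGpp is absent, so VelP is inactive.
Rhamnulose is present, so FenS is active.
Activator FenS is present, so *fenF* is transcribed.
So FenF is produced and active.
Norleucine is present, so FubM is active.
No repressor is bound and FubM is active, so *temM* is transcribed.
So TemM is produced and active.
No repressor is bound and FenF and TemM are active, so *nerV* is transcribed.
→ *nerV* is ON.
5 of the 5 genes are transcribed.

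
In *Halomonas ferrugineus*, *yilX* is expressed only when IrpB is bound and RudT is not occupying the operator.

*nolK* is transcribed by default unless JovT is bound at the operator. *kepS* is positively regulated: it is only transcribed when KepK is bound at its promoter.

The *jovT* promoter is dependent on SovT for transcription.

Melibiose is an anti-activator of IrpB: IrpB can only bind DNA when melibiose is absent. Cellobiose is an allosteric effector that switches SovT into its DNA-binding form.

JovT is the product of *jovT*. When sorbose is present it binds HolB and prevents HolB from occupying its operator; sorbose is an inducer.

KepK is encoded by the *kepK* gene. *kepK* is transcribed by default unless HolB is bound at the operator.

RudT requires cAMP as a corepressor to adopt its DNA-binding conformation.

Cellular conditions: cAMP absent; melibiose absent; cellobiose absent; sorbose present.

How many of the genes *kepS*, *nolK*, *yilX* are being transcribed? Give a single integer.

Sorbose is present, so HolB is inactive.
With no repressor bound, *kepK* is transcribed.
So KepK is produced and active.
No repressor is bound and KepK is active, so *kepS* is transcribed.
→ *kepS* is ON.
Cellobiose is absent, so SovT is inactive.
Required activator SovT is absent, so *jovT* is not transcribed.
So JovT is not produced.
With no repressor bound, *nolK* is transcribed.
→ *nolK* is ON.
cAMP is absent, so RudT is inactive.
Melibiose is absent, so IrpB is active.
No repressor is bound and IrpB is active, so *yilX* is transcribed.
→ *yilX* is ON.
3 of the 3 genes are transcribed.

3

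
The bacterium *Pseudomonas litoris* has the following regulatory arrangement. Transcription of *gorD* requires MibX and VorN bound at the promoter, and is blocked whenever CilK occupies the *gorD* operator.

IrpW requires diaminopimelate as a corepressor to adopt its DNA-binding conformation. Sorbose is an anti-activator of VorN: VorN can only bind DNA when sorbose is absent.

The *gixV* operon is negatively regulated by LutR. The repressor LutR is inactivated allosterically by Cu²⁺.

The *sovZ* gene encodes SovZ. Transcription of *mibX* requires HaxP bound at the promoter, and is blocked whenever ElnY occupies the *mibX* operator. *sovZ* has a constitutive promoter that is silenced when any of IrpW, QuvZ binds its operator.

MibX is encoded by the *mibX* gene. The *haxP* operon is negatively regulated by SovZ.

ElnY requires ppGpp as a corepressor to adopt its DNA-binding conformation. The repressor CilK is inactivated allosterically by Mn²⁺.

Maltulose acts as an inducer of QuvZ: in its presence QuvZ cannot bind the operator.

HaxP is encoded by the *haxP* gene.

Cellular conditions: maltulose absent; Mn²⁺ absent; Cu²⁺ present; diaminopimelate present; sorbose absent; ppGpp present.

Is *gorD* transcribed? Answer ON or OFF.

OFF

Diaminopimelate is present, so IrpW is active.
Maltulose is absent, so QuvZ is active.
With repressor IrpW bound, *sovZ* is not transcribed.
So SovZ is not produced.
With no repressor bound, *haxP* is transcribed.
So HaxP is produced and active.
ppGpp is present, so ElnY is active.
With repressor ElnY bound, *mibX* is not transcribed.
So MibX is not produced.
Sorbose is absent, so VorN is active.
Mn²⁺ is absent, so CilK is active.
With repressor CilK bound, *gorD* is not transcribed.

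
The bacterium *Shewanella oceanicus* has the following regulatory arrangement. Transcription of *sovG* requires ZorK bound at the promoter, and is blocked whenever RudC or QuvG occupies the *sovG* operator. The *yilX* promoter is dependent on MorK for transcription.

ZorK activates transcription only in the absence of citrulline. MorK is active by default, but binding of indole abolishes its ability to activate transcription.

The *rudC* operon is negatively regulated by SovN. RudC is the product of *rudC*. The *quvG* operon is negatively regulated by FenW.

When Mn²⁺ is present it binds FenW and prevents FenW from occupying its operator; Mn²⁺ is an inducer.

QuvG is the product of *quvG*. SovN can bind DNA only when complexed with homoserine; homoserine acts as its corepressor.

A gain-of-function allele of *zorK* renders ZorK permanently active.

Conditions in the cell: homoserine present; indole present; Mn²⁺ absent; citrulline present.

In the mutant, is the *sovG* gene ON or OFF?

ON

Homoserine is present, so SovN is active.
With repressor SovN bound, *rudC* is not transcribed.
So RudC is not produced.
ZorK is constitutively active in this strain.
Mn²⁺ is absent, so FenW is active.
With repressor FenW bound, *quvG* is not transcribed.
So QuvG is not produced.
No repressor is bound and ZorK is active, so *sovG* is transcribed.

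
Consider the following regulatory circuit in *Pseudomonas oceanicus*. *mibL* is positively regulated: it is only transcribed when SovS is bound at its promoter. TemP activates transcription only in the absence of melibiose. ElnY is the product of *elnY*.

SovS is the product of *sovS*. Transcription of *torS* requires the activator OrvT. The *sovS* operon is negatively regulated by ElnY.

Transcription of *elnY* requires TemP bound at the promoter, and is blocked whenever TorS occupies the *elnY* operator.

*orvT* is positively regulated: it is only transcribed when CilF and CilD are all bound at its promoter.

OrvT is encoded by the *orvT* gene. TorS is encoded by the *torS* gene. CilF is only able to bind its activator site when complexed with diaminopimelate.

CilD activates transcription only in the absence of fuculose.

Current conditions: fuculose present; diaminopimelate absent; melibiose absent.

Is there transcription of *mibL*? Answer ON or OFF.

Diaminopimelate is absent, so CilF is inactive.
Fuculose is present, so CilD is inactive.
Required activator CilF is absent, so *orvT* is not transcribed.
So OrvT is not produced.
Required activator OrvT is absent, so *torS* is not transcribed.
So TorS is not produced.
Melibiose is absent, so TemP is active.
No repressor is bound and TemP is active, so *elnY* is transcribed.
So ElnY is produced and active.
With repressor ElnY bound, *sovS* is not transcribed.
So SovS is not produced.
Required activator SovS is absent, so *mibL* is not transcribed.

OFF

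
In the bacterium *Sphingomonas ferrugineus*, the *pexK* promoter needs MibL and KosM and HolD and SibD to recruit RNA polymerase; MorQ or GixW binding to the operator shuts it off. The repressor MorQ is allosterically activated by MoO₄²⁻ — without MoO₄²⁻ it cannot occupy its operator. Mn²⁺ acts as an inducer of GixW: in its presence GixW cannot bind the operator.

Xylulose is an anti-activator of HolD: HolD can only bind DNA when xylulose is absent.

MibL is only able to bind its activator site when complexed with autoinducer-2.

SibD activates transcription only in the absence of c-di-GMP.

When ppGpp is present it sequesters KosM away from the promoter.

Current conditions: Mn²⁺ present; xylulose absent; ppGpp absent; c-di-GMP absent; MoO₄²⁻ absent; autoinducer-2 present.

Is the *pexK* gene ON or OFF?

ON

MoO₄²⁻ is absent, so MorQ is inactive.
Autoinducer-2 is present, so MibL is active.
ppGpp is absent, so KosM is active.
Mn²⁺ is present, so GixW is inactive.
Xylulose is absent, so HolD is active.
c-di-GMP is absent, so SibD is active.
No repressor is bound and MibL and KosM and HolD and SibD are active, so *pexK* is transcribed.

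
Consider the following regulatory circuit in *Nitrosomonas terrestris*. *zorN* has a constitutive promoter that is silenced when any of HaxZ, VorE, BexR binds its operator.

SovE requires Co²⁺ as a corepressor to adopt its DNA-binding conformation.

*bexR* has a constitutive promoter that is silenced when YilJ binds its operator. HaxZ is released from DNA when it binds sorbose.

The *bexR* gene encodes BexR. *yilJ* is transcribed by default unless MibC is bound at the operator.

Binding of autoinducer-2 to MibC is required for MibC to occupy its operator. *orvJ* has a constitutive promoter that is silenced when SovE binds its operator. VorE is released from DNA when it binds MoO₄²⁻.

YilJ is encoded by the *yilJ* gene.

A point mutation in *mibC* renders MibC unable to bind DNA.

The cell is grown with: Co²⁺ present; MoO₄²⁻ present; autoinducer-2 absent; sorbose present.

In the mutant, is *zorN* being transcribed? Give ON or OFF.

ON

Sorbose is present, so HaxZ is inactive.
MoO₄²⁻ is present, so VorE is inactive.
MibC is non-functional in this strain, so it has no effect.
With no repressor bound, *yilJ* is transcribed.
So YilJ is produced and active.
With repressor YilJ bound, *bexR* is not transcribed.
So BexR is not produced.
With no repressor bound, *zorN* is transcribed.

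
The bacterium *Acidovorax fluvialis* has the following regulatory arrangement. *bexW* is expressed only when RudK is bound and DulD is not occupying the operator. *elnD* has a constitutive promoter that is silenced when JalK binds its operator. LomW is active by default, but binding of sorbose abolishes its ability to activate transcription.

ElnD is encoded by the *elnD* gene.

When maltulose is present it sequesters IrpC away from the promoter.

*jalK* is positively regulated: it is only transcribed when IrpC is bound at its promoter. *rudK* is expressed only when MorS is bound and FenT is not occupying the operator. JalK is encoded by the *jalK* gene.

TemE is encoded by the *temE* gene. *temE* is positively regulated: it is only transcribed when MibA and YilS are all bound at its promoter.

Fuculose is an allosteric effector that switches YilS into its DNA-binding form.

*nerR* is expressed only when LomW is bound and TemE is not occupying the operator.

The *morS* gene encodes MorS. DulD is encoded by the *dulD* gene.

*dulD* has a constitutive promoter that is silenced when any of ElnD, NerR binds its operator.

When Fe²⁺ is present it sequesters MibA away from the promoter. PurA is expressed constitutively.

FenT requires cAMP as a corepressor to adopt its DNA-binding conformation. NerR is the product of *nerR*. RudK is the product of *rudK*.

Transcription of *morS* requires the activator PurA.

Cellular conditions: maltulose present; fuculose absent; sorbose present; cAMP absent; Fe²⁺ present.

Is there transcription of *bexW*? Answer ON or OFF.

PurA is produced constitutively and is active.
No repressor is bound and PurA is active, so *morS* is transcribed.
So MorS is produced and active.
cAMP is absent, so FenT is inactive.
No repressor is bound and MorS is active, so *rudK* is transcribed.
So RudK is produced and active.
Maltulose is present, so IrpC is inactive.
Required activator IrpC is absent, so *jalK* is not transcribed.
So JalK is not produced.
With no repressor bound, *elnD* is transcribed.
So ElnD is produced and active.
Fe²⁺ is present, so MibA is inactive.
Fuculose is absent, so YilS is inactive.
Required activator MibA is absent, so *temE* is not transcribed.
So TemE is not produced.
Sorbose is present, so LomW is inactive.
Required activator LomW is absent, so *nerR* is not transcribed.
So NerR is not produced.
With repressor ElnD bound, *dulD* is not transcribed.
So DulD is not produced.
No repressor is bound and RudK is active, so *bexW* is transcribed.

ON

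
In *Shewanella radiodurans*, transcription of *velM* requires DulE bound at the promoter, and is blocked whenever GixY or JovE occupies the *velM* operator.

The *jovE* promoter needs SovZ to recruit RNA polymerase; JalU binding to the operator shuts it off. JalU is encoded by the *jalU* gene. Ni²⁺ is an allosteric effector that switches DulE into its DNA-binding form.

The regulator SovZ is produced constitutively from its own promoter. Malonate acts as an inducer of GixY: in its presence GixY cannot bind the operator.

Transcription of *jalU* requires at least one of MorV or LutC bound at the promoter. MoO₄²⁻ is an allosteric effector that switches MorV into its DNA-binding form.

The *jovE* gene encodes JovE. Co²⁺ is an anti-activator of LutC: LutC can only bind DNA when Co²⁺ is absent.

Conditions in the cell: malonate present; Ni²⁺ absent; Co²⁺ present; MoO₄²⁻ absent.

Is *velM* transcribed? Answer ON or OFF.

OFF

Ni²⁺ is absent, so DulE is inactive.
Malonate is present, so GixY is inactive.
SovZ is produced constitutively and is active.
MoO₄²⁻ is absent, so MorV is inactive.
Co²⁺ is present, so LutC is inactive.
No activator is available at the *jalU* promoter, so *jalU* is not transcribed.
So JalU is not produced.
No repressor is bound and SovZ is active, so *jovE* is transcribed.
So JovE is produced and active.
With repressor JovE bound, *velM* is not transcribed.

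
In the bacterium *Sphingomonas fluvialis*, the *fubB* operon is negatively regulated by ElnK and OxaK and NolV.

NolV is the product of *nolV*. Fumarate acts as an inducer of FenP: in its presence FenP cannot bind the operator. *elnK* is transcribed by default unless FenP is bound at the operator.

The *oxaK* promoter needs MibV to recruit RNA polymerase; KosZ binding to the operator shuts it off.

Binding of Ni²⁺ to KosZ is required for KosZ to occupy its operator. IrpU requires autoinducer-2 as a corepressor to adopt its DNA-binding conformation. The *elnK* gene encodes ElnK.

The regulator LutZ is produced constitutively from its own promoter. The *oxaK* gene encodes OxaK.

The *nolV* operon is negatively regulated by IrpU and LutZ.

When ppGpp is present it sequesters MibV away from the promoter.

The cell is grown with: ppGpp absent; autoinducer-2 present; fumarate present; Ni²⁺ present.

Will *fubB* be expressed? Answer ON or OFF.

OFF

Fumarate is present, so FenP is inactive.
With no repressor bound, *elnK* is transcribed.
So ElnK is produced and active.
Ni²⁺ is present, so KosZ is active.
ppGpp is absent, so MibV is active.
With repressor KosZ bound, *oxaK* is not transcribed.
So OxaK is not produced.
Autoinducer-2 is present, so IrpU is active.
LutZ is produced constitutively and is active.
With repressor IrpU bound, *nolV* is not transcribed.
So NolV is not produced.
With repressor ElnK bound, *fubB* is not transcribed.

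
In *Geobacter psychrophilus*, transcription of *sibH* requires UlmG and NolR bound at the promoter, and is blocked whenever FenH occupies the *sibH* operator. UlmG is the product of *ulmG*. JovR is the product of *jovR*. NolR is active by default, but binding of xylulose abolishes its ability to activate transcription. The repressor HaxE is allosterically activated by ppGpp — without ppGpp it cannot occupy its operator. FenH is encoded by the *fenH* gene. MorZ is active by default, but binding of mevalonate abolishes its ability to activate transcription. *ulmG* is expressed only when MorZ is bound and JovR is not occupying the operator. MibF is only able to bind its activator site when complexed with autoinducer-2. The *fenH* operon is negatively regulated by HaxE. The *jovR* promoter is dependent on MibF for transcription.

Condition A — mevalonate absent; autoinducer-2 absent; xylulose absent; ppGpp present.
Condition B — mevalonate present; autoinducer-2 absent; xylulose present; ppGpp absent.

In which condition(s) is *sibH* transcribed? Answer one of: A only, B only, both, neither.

A only

Condition A:
Mevalonate is absent, so MorZ is active.
Autoinducer-2 is absent, so MibF is inactive.
Required activator MibF is absent, so *jovR* is not transcribed.
So JovR is not produced.
No repressor is bound and MorZ is active, so *ulmG* is transcribed.
So UlmG is produced and active.
Xylulose is absent, so NolR is active.
ppGpp is present, so HaxE is active.
With repressor HaxE bound, *fenH* is not transcribed.
So FenH is not produced.
No repressor is bound and UlmG and NolR are active, so *sibH* is transcribed.
→ *sibH* is ON in A.
Condition B:
Mevalonate is present, so MorZ is inactive.
Autoinducer-2 is absent, so MibF is inactive.
Required activator MibF is absent, so *jovR* is not transcribed.
So JovR is not produced.
Required activator MorZ is absent, so *ulmG* is not transcribed.
So UlmG is not produced.
Xylulose is present, so NolR is inactive.
ppGpp is absent, so HaxE is inactive.
With no repressor bound, *fenH* is transcribed.
So FenH is produced and active.
With repressor FenH bound, *sibH* is not transcribed.
→ *sibH* is OFF in B.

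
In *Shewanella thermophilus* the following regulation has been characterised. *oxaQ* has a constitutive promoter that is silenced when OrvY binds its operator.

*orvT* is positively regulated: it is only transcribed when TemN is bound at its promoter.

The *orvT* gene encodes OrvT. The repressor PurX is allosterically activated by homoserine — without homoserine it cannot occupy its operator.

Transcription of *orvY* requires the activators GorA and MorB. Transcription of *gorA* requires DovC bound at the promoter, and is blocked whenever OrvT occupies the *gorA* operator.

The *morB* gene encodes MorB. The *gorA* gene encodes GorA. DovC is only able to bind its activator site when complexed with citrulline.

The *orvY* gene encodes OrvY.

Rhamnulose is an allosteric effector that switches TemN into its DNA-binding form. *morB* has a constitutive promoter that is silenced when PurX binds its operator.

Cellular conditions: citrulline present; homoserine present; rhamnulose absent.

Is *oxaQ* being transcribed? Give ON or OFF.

Rhamnulose is absent, so TemN is inactive.
Required activator TemN is absent, so *orvT* is not transcribed.
So OrvT is not produced.
Citrulline is present, so DovC is active.
No repressor is bound and DovC is active, so *gorA* is transcribed.
So GorA is produced and active.
Homoserine is present, so PurX is active.
With repressor PurX bound, *morB* is not transcribed.
So MorB is not produced.
Required activator MorB is absent, so *orvY* is not transcribed.
So OrvY is not produced.
With no repressor bound, *oxaQ* is transcribed.

ON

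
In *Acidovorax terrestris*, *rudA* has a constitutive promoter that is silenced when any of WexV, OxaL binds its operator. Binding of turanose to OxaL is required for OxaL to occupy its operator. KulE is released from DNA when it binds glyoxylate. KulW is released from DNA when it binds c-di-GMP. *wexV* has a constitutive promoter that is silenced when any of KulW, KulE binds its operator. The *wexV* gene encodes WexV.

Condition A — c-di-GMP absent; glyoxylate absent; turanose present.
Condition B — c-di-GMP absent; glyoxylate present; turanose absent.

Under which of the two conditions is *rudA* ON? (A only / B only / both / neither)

B only

Condition A:
c-di-GMP is absent, so KulW is active.
Glyoxylate is absent, so KulE is active.
With repressor KulW bound, *wexV* is not transcribed.
So WexV is not produced.
Turanose is present, so OxaL is active.
With repressor OxaL bound, *rudA* is not transcribed.
→ *rudA* is OFF in A.
Condition B:
c-di-GMP is absent, so KulW is active.
Glyoxylate is present, so KulE is inactive.
With repressor KulW bound, *wexV* is not transcribed.
So WexV is not produced.
Turanose is absent, so OxaL is inactive.
With no repressor bound, *rudA* is transcribed.
→ *rudA* is ON in B.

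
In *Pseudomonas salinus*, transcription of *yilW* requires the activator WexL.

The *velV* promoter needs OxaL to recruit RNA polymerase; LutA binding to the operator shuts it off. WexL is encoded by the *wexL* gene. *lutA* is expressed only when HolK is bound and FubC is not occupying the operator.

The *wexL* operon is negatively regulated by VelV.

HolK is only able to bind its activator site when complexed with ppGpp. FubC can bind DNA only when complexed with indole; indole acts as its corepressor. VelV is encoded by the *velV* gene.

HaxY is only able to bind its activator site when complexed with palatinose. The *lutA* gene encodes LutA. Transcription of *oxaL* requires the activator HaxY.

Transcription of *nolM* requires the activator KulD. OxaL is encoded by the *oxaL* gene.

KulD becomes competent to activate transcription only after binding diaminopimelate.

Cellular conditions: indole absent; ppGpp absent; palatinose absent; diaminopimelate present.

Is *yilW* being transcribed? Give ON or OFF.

ON

ppGpp is absent, so HolK is inactive.
Indole is absent, so FubC is inactive.
Required activator HolK is absent, so *lutA* is not transcribed.
So LutA is not produced.
Palatinose is absent, so HaxY is inactive.
Required activator HaxY is absent, so *oxaL* is not transcribed.
So OxaL is not produced.
Required activator OxaL is absent, so *velV* is not transcribed.
So VelV is not produced.
With no repressor bound, *wexL* is transcribed.
So WexL is produced and active.
No repressor is bound and WexL is active, so *yilW* is transcribed.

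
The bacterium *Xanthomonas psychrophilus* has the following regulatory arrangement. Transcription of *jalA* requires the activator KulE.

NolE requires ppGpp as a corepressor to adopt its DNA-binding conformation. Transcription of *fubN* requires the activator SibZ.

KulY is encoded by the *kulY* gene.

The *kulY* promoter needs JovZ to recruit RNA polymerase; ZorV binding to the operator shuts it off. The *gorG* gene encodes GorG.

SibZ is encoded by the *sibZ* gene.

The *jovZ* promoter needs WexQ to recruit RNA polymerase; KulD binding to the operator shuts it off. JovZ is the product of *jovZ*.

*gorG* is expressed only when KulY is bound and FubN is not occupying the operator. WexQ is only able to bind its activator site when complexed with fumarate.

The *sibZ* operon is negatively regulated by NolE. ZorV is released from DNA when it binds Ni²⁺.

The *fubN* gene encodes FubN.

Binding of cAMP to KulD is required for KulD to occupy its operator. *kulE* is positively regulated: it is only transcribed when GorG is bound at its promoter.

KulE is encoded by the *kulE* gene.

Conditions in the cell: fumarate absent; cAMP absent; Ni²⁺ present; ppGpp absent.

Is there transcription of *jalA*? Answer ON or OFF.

OFF

ppGpp is absent, so NolE is inactive.
With no repressor bound, *sibZ* is transcribed.
So SibZ is produced and active.
No repressor is bound and SibZ is active, so *fubN* is transcribed.
So FubN is produced and active.
Ni²⁺ is present, so ZorV is inactive.
Fumarate is absent, so WexQ is inactive.
cAMP is absent, so KulD is inactive.
Required activator WexQ is absent, so *jovZ* is not transcribed.
So JovZ is not produced.
Required activator JovZ is absent, so *kulY* is not transcribed.
So KulY is not produced.
With repressor FubN bound, *gorG* is not transcribed.
So GorG is not produced.
Required activator GorG is absent, so *kulE* is not transcribed.
So KulE is not produced.
Required activator KulE is absent, so *jalA* is not transcribed.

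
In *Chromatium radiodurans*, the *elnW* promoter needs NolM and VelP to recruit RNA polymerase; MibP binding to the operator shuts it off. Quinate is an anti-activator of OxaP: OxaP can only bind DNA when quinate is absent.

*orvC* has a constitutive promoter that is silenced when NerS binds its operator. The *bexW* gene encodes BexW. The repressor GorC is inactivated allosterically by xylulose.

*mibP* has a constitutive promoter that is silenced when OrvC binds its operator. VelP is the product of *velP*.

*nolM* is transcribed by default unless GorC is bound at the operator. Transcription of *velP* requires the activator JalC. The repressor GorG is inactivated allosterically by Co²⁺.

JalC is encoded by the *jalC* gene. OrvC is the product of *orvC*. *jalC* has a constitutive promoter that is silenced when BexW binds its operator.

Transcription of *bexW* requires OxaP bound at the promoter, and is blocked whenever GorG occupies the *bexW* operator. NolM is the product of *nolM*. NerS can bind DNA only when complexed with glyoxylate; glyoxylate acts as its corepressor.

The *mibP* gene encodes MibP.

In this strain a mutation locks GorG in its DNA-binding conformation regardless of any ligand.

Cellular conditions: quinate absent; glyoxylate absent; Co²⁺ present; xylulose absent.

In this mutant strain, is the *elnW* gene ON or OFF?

Xylulose is absent, so GorC is active.
With repressor GorC bound, *nolM* is not transcribed.
So NolM is not produced.
Glyoxylate is absent, so NerS is inactive.
With no repressor bound, *orvC* is transcribed.
So OrvC is produced and active.
With repressor OrvC bound, *mibP* is not transcribed.
So MibP is not produced.
GorG is constitutively active in this strain.
Quinate is absent, so OxaP is active.
With repressor GorG bound, *bexW* is not transcribed.
So BexW is not produced.
With no repressor bound, *jalC* is transcribed.
So JalC is produced and active.
No repressor is bound and JalC is active, so *velP* is transcribed.
So VelP is produced and active.
Required activator NolM is absent, so *elnW* is not transcribed.

OFF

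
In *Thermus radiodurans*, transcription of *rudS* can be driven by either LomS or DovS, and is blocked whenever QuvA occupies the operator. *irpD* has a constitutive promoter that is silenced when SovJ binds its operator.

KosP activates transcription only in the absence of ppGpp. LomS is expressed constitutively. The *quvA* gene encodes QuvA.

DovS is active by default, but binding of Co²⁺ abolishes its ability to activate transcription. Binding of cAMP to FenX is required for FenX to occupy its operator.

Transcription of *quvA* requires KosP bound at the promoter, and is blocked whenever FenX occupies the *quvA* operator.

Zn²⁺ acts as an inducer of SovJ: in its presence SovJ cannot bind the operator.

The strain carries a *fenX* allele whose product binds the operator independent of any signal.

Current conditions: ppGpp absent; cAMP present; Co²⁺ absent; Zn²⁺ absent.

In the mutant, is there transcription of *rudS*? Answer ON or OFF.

FenX is constitutively active in this strain.
ppGpp is absent, so KosP is active.
With repressor FenX bound, *quvA* is not transcribed.
So QuvA is not produced.
LomS is produced constitutively and is active.
Co²⁺ is absent, so DovS is active.
Activator LomS is present, so *rudS* is transcribed.

ON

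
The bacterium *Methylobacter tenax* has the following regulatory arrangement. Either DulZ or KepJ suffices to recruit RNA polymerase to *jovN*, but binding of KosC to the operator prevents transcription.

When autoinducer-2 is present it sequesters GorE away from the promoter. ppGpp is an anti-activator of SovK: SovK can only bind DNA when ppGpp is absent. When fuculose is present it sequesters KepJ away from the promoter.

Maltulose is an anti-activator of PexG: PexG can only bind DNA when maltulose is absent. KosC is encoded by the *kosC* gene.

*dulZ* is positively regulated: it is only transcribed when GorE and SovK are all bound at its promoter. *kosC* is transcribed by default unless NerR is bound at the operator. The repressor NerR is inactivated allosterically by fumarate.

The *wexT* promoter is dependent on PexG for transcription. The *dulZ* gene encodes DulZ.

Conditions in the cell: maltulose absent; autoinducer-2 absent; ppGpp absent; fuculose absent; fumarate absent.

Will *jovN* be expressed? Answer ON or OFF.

Autoinducer-2 is absent, so GorE is active.
ppGpp is absent, so SovK is active.
No repressor is bound and GorE and SovK are active, so *dulZ* is transcribed.
So DulZ is produced and active.
Fuculose is absent, so KepJ is active.
Fumarate is absent, so NerR is active.
With repressor NerR bound, *kosC* is not transcribed.
So KosC is not produced.
Activator DulZ is present, so *jovN* is transcribed.

ON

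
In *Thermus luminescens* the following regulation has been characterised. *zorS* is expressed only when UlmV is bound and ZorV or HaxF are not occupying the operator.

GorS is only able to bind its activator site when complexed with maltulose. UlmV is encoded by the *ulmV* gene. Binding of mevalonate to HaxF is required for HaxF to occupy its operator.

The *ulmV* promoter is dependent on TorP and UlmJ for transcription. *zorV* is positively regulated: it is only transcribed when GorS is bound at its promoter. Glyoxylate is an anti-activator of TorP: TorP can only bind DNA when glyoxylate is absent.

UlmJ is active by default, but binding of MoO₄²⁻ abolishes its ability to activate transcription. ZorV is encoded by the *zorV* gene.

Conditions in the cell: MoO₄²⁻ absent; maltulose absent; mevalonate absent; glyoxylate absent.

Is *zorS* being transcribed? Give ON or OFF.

Maltulose is absent, so GorS is inactive.
Required activator GorS is absent, so *zorV* is not transcribed.
So ZorV is not produced.
Glyoxylate is absent, so TorP is active.
MoO₄²⁻ is absent, so UlmJ is active.
No repressor is bound and TorP and UlmJ are active, so *ulmV* is transcribed.
So UlmV is produced and active.
Mevalonate is absent, so HaxF is inactive.
No repressor is bound and UlmV is active, so *zorS* is transcribed.

ON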